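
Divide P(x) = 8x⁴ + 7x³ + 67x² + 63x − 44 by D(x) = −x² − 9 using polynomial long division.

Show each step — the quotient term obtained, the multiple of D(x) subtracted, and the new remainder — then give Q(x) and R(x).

Q(x) = −8x² − 7x + 5; R(x) = 1

Step 1: lead(8x⁴ + 7x³ + 67x² + 63x − 44) ÷ lead(D) = 8x⁴ ÷ −x² = −8x². Subtract (−8x²)·D = 8x⁴ + 72x². Remainder: 7x³ − 5x² + 63x − 44.
Step 2: lead(7x³ − 5x² + 63x − 44) ÷ lead(D) = 7x³ ÷ −x² = −7x. Subtract (−7x)·D = 7x³ + 63x. Remainder: −5x² − 44.
Step 3: lead(−5x² − 44) ÷ lead(D) = −5x² ÷ −x² = 5. Subtract (5)·D = −5x² − 45. Remainder: 1.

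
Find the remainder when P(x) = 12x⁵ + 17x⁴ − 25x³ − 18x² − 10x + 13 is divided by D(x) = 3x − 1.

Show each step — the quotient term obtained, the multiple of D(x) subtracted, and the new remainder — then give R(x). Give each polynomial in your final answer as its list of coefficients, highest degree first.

R = [7]

Step 1: lead(12x⁵ + 17x⁴ − 25x³ − 18x² − 10x + 13) ÷ lead(D) = 12x⁵ ÷ 3x = 4x⁴. Subtract (4x⁴)·D = 12x⁵ − 4x⁴. Remainder: 21x⁴ − 25x³ − 18x² − 10x + 13.
Step 2: lead(21x⁴ − 25x³ − 18x² − 10x + 13) ÷ lead(D) = 21x⁴ ÷ 3x = 7x³. Subtract (7x³)·D = 21x⁴ − 7x³. Remainder: −18x³ − 18x² − 10x + 13.
Step 3: lead(−18x³ − 18x² − 10x + 13) ÷ lead(D) = −18x³ ÷ 3x = −6x². Subtract (−6x²)·D = −18x³ + 6x². Remainder: −24x² − 10x + 13.
Step 4: lead(−24x² − 10x + 13) ÷ lead(D) = −24x² ÷ 3x = −8x. Subtract (−8x)·D = −24x² + 8x. Remainder: −18x + 13.
Step 5: lead(−18x + 13) ÷ lead(D) = −18x ÷ 3x = −6. Subtract (−6)·D = −18x + 6. Remainder: 7.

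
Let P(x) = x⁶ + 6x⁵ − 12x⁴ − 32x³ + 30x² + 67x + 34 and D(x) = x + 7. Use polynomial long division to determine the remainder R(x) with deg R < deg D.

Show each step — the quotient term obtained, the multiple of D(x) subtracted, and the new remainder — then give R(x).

Step 1: lead(x⁶ + 6x⁵ − 12x⁴ − 32x³ + 30x² + 67x + 34) ÷ lead(D) = x⁶ ÷ x = x⁵. Subtract (x⁵)·D = x⁶ + 7x⁵. Remainder: −x⁵ − 12x⁴ − 32x³ + 30x² + 67x + 34.
Step 2: lead(−x⁵ − 12x⁴ − 32x³ + 30x² + 67x + 34) ÷ lead(D) = −x⁵ ÷ x = −x⁴. Subtract (−x⁴)·D = −x⁵ − 7x⁴. Remainder: −5x⁴ − 32x³ + 30x² + 67x + 34.
Step 3: lead(−5x⁴ − 32x³ + 30x² + 67x + 34) ÷ lead(D) = −5x⁴ ÷ x = −5x³. Subtract (−5x³)·D = −5x⁴ − 35x³. Remainder: 3x³ + 30x² + 67x + 34.
Step 4: lead(3x³ + 30x² + 67x + 34) ÷ lead(D) = 3x³ ÷ x = 3x². Subtract (3x²)·D = 3x³ + 21x². Remainder: 9x² + 67x + 34.
Step 5: lead(9x² + 67x + 34) ÷ lead(D) = 9x² ÷ x = 9x. Subtract (9x)·D = 9x² + 63x. Remainder: 4x + 34.
Step 6: lead(4x + 34) ÷ lead(D) = 4x ÷ x = 4. Subtract (4)·D = 4x + 28. Remainder: 6.

R(x) = 6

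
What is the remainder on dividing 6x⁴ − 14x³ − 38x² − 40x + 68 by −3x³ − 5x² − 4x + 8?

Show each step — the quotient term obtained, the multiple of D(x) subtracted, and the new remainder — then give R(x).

Step 1: lead(6x⁴ − 14x³ − 38x² − 40x + 68) ÷ lead(D) = 6x⁴ ÷ −3x³ = −2x. Subtract (−2x)·D = 6x⁴ + 10x³ + 8x² − 16x. Remainder: −24x³ − 46x² − 24x + 68.
Step 2: lead(−24x³ − 46x² − 24x + 68) ÷ lead(D) = −24x³ ÷ −3x³ = 8. Subtract (8)·D = −24x³ − 40x² − 32x + 64. Remainder: −6x² + 8x + 4.

R(x) = −6x² + 8x + 4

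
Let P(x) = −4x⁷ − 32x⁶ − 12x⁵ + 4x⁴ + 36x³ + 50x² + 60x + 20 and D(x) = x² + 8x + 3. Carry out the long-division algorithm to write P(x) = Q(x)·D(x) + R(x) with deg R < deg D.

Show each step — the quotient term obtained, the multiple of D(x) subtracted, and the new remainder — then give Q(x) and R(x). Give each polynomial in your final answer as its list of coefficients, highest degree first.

Step 1: lead(−4x⁷ − 32x⁶ − 12x⁵ + 4x⁴ + 36x³ + 50x² + 60x + 20) ÷ lead(D) = −4x⁷ ÷ x² = −4x⁵. Subtract (−4x⁵)·D = −4x⁷ − 32x⁶ − 12x⁵. Remainder: 4x⁴ + 36x³ + 50x² + 60x + 20.
Step 2: lead(4x⁴ + 36x³ + 50x² + 60x + 20) ÷ lead(D) = 4x⁴ ÷ x² = 4x². Subtract (4x²)·D = 4x⁴ + 32x³ + 12x². Remainder: 4x³ + 38x² + 60x + 20.
Step 3: lead(4x³ + 38x² + 60x + 20) ÷ lead(D) = 4x³ ÷ x² = 4x. Subtract (4x)·D = 4x³ + 32x² + 12x. Remainder: 6x² + 48x + 20.
Step 4: lead(6x² + 48x + 20) ÷ lead(D) = 6x² ÷ x² = 6. Subtract (6)·D = 6x² + 48x + 18. Remainder: 2.

Q = [-4, 0, 0, 4, 4, 6]; R = [2]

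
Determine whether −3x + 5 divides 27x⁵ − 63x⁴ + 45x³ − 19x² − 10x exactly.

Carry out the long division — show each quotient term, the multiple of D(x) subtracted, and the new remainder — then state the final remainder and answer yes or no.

R(x) = 0, so D(x) is a factor of P(x). yes

Step 1: lead(27x⁵ − 63x⁴ + 45x³ − 19x² − 10x) ÷ lead(D) = 27x⁵ ÷ −3x = −9x⁴. Subtract (−9x⁴)·D = 27x⁵ − 45x⁴. Remainder: −18x⁴ + 45x³ − 19x² − 10x.
Step 2: lead(−18x⁴ + 45x³ − 19x² − 10x) ÷ lead(D) = −18x⁴ ÷ −3x = 6x³. Subtract (6x³)·D = −18x⁴ + 30x³. Remainder: 15x³ − 19x² − 10x.
Step 3: lead(15x³ − 19x² − 10x) ÷ lead(D) = 15x³ ÷ −3x = −5x². Subtract (−5x²)·D = 15x³ − 25x². Remainder: 6x² − 10x.
Step 4: lead(6x² − 10x) ÷ lead(D) = 6x² ÷ −3x = −2x. Subtract (−2x)·D = 6x² − 10x. Remainder: 0.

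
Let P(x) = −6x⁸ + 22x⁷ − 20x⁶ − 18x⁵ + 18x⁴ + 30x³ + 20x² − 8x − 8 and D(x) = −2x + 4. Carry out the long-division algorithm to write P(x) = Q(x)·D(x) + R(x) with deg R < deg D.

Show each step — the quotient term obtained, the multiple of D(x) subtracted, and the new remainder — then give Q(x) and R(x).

Step 1: lead(−6x⁸ + 22x⁷ − 20x⁶ − 18x⁵ + 18x⁴ + 30x³ + 20x² − 8x − 8) ÷ lead(D) = −6x⁸ ÷ −2x = 3x⁷. Subtract (3x⁷)·D = −6x⁸ + 12x⁷. Remainder: 10x⁷ − 20x⁶ − 18x⁵ + 18x⁴ + 30x³ + 20x² − 8x − 8.
Step 2: lead(10x⁷ − 20x⁶ − 18x⁵ + 18x⁴ + 30x³ + 20x² − 8x − 8) ÷ lead(D) = 10x⁷ ÷ −2x = −5x⁶. Subtract (−5x⁶)·D = 10x⁷ − 20x⁶. Remainder: −18x⁵ + 18x⁴ + 30x³ + 20x² − 8x − 8.
Step 3: lead(−18x⁵ + 18x⁴ + 30x³ + 20x² − 8x − 8) ÷ lead(D) = −18x⁵ ÷ −2x = 9x⁴. Subtract (9x⁴)·D = −18x⁵ + 36x⁴. Remainder: −18x⁴ + 30x³ + 20x² − 8x − 8.
Step 4: lead(−18x⁴ + 30x³ + 20x² − 8x − 8) ÷ lead(D) = −18x⁴ ÷ −2x = 9x³. Subtract (9x³)·D = −18x⁴ + 36x³. Remainder: −6x³ + 20x² − 8x − 8.
Step 5: lead(−6x³ + 20x² − 8x − 8) ÷ lead(D) = −6x³ ÷ −2x = 3x². Subtract (3x²)·D = −6x³ + 12x². Remainder: 8x² − 8x − 8.
Step 6: lead(8x² − 8x − 8) ÷ lead(D) = 8x² ÷ −2x = −4x. Subtract (−4x)·D = 8x² − 16x. Remainder: 8x − 8.
Step 7: lead(8x − 8) ÷ lead(D) = 8x ÷ −2x = −4. Subtract (−4)·D = 8x − 16. Remainder: 8.

Q(x) = 3x⁷ − 5x⁶ + 9x⁴ + 9x³ + 3x² − 4x − 4; R(x) = 8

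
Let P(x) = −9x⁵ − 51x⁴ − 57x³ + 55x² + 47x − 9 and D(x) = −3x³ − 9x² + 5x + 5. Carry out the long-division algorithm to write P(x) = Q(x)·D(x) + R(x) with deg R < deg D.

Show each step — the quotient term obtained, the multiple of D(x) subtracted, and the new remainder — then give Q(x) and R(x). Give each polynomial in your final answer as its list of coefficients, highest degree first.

Q = [3, 8, 0]; R = [7, -9]

Step 1: lead(−9x⁵ − 51x⁴ − 57x³ + 55x² + 47x − 9) ÷ lead(D) = −9x⁵ ÷ −3x³ = 3x². Subtract (3x²)·D = −9x⁵ − 27x⁴ + 15x³ + 15x². Remainder: −24x⁴ − 72x³ + 40x² + 47x − 9.
Step 2: lead(−24x⁴ − 72x³ + 40x² + 47x − 9) ÷ lead(D) = −24x⁴ ÷ −3x³ = 8x. Subtract (8x)·D = −24x⁴ − 72x³ + 40x² + 40x. Remainder: 7x − 9.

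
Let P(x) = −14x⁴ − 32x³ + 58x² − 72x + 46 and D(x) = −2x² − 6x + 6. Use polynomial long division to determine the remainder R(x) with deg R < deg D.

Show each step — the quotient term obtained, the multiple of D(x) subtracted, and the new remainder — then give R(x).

Step 1: lead(−14x⁴ − 32x³ + 58x² − 72x + 46) ÷ lead(D) = −14x⁴ ÷ −2x² = 7x². Subtract (7x²)·D = −14x⁴ − 42x³ + 42x². Remainder: 10x³ + 16x² − 72x + 46.
Step 2: lead(10x³ + 16x² − 72x + 46) ÷ lead(D) = 10x³ ÷ −2x² = −5x. Subtract (−5x)·D = 10x³ + 30x² − 30x. Remainder: −14x² − 42x + 46.
Step 3: lead(−14x² − 42x + 46) ÷ lead(D) = −14x² ÷ −2x² = 7. Subtract (7)·D = −14x² − 42x + 42. Remainder: 4.

R(x) = 4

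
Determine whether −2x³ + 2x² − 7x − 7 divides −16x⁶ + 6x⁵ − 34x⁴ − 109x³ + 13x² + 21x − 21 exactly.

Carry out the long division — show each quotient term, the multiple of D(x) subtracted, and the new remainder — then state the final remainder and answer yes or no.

R(x) = 0, so D(x) is a factor of P(x). yes

Step 1: lead(−16x⁶ + 6x⁵ − 34x⁴ − 109x³ + 13x² + 21x − 21) ÷ lead(D) = −16x⁶ ÷ −2x³ = 8x³. Subtract (8x³)·D = −16x⁶ + 16x⁵ − 56x⁴ − 56x³. Remainder: −10x⁵ + 22x⁴ − 53x³ + 13x² + 21x − 21.
Step 2: lead(−10x⁵ + 22x⁴ − 53x³ + 13x² + 21x − 21) ÷ lead(D) = −10x⁵ ÷ −2x³ = 5x². Subtract (5x²)·D = −10x⁵ + 10x⁴ − 35x³ − 35x². Remainder: 12x⁴ − 18x³ + 48x² + 21x − 21.
Step 3: lead(12x⁴ − 18x³ + 48x² + 21x − 21) ÷ lead(D) = 12x⁴ ÷ −2x³ = −6x. Subtract (−6x)·D = 12x⁴ − 12x³ + 42x² + 42x. Remainder: −6x³ + 6x² − 21x − 21.
Step 4: lead(−6x³ + 6x² − 21x − 21) ÷ lead(D) = −6x³ ÷ −2x³ = 3. Subtract (3)·D = −6x³ + 6x² − 21x − 21. Remainder: 0.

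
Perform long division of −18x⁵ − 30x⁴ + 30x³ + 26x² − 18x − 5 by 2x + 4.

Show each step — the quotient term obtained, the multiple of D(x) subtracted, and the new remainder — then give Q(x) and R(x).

Step 1: lead(−18x⁵ − 30x⁴ + 30x³ + 26x² − 18x − 5) ÷ lead(D) = −18x⁵ ÷ 2x = −9x⁴. Subtract (−9x⁴)·D = −18x⁵ − 36x⁴. Remainder: 6x⁴ + 30x³ + 26x² − 18x − 5.
Step 2: lead(6x⁴ + 30x³ + 26x² − 18x − 5) ÷ lead(D) = 6x⁴ ÷ 2x = 3x³. Subtract (3x³)·D = 6x⁴ + 12x³. Remainder: 18x³ + 26x² − 18x − 5.
Step 3: lead(18x³ + 26x² − 18x − 5) ÷ lead(D) = 18x³ ÷ 2x = 9x². Subtract (9x²)·D = 18x³ + 36x². Remainder: −10x² − 18x − 5.
Step 4: lead(−10x² − 18x − 5) ÷ lead(D) = −10x² ÷ 2x = −5x. Subtract (−5x)·D = −10x² − 20x. Remainder: 2x − 5.
Step 5: lead(2x − 5) ÷ lead(D) = 2x ÷ 2x = 1. Subtract (1)·D = 2x + 4. Remainder: −9.

Q(x) = −9x⁴ + 3x³ + 9x² − 5x + 1; R(x) = −9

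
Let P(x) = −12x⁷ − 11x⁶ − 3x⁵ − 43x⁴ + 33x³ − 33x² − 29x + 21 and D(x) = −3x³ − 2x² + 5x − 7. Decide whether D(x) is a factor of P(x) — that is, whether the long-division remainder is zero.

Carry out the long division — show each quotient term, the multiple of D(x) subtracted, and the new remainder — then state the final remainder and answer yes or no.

Step 1: lead(−12x⁷ − 11x⁶ − 3x⁵ − 43x⁴ + 33x³ − 33x² − 29x + 21) ÷ lead(D) = −12x⁷ ÷ −3x³ = 4x⁴. Subtract (4x⁴)·D = −12x⁷ − 8x⁶ + 20x⁵ − 28x⁴. Remainder: −3x⁶ − 23x⁵ − 15x⁴ + 33x³ − 33x² − 29x + 21.
Step 2: lead(−3x⁶ − 23x⁵ − 15x⁴ + 33x³ − 33x² − 29x + 21) ÷ lead(D) = −3x⁶ ÷ −3x³ = x³. Subtract (x³)·D = −3x⁶ − 2x⁵ + 5x⁴ − 7x³. Remainder: −21x⁵ − 20x⁴ + 40x³ − 33x² − 29x + 21.
Step 3: lead(−21x⁵ − 20x⁴ + 40x³ − 33x² − 29x + 21) ÷ lead(D) = −21x⁵ ÷ −3x³ = 7x². Subtract (7x²)·D = −21x⁵ − 14x⁴ + 35x³ − 49x². Remainder: −6x⁴ + 5x³ + 16x² − 29x + 21.
Step 4: lead(−6x⁴ + 5x³ + 16x² − 29x + 21) ÷ lead(D) = −6x⁴ ÷ −3x³ = 2x. Subtract (2x)·D = −6x⁴ − 4x³ + 10x² − 14x. Remainder: 9x³ + 6x² − 15x + 21.
Step 5: lead(9x³ + 6x² − 15x + 21) ÷ lead(D) = 9x³ ÷ −3x³ = −3. Subtract (−3)·D = 9x³ + 6x² − 15x + 21. Remainder: 0.

R(x) = 0, so D(x) is a factor of P(x). yes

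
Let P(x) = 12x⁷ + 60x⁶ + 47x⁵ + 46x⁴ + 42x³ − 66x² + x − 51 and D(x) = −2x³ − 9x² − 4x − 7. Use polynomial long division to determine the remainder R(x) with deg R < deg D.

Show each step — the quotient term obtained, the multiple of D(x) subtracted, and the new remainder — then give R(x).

R(x) = −2x + 5

Step 1: lead(12x⁷ + 60x⁶ + 47x⁵ + 46x⁴ + 42x³ − 66x² + x − 51) ÷ lead(D) = 12x⁷ ÷ −2x³ = −6x⁴. Subtract (−6x⁴)·D = 12x⁷ + 54x⁶ + 24x⁵ + 42x⁴. Remainder: 6x⁶ + 23x⁵ + 4x⁴ + 42x³ − 66x² + x − 51.
Step 2: lead(6x⁶ + 23x⁵ + 4x⁴ + 42x³ − 66x² + x − 51) ÷ lead(D) = 6x⁶ ÷ −2x³ = −3x³. Subtract (−3x³)·D = 6x⁶ + 27x⁵ + 12x⁴ + 21x³. Remainder: −4x⁵ − 8x⁴ + 21x³ − 66x² + x − 51.
Step 3: lead(−4x⁵ − 8x⁴ + 21x³ − 66x² + x − 51) ÷ lead(D) = −4x⁵ ÷ −2x³ = 2x². Subtract (2x²)·D = −4x⁵ − 18x⁴ − 8x³ − 14x². Remainder: 10x⁴ + 29x³ − 52x² + x − 51.
Step 4: lead(10x⁴ + 29x³ − 52x² + x − 51) ÷ lead(D) = 10x⁴ ÷ −2x³ = −5x. Subtract (−5x)·D = 10x⁴ + 45x³ + 20x² + 35x. Remainder: −16x³ − 72x² − 34x − 51.
Step 5: lead(−16x³ − 72x² − 34x − 51) ÷ lead(D) = −16x³ ÷ −2x³ = 8. Subtract (8)·D = −16x³ − 72x² − 32x − 56. Remainder: −2x + 5.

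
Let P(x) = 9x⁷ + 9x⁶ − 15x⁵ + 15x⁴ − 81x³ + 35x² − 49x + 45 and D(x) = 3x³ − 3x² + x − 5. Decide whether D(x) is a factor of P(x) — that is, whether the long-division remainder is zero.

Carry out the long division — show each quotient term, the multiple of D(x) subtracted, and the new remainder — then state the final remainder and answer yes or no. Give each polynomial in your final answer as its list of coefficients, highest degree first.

Step 1: lead(9x⁷ + 9x⁶ − 15x⁵ + 15x⁴ − 81x³ + 35x² − 49x + 45) ÷ lead(D) = 9x⁷ ÷ 3x³ = 3x⁴. Subtract (3x⁴)·D = 9x⁷ − 9x⁶ + 3x⁵ − 15x⁴. Remainder: 18x⁶ − 18x⁵ + 30x⁴ − 81x³ + 35x² − 49x + 45.
Step 2: lead(18x⁶ − 18x⁵ + 30x⁴ − 81x³ + 35x² − 49x + 45) ÷ lead(D) = 18x⁶ ÷ 3x³ = 6x³. Subtract (6x³)·D = 18x⁶ − 18x⁵ + 6x⁴ − 30x³. Remainder: 24x⁴ − 51x³ + 35x² − 49x + 45.
Step 3: lead(24x⁴ − 51x³ + 35x² − 49x + 45) ÷ lead(D) = 24x⁴ ÷ 3x³ = 8x. Subtract (8x)·D = 24x⁴ − 24x³ + 8x² − 40x. Remainder: −27x³ + 27x² − 9x + 45.
Step 4: lead(−27x³ + 27x² − 9x + 45) ÷ lead(D) = −27x³ ÷ 3x³ = −9. Subtract (−9)·D = −27x³ + 27x² − 9x + 45. Remainder: 0.

R = [0], so D(x) is a factor of P(x). yes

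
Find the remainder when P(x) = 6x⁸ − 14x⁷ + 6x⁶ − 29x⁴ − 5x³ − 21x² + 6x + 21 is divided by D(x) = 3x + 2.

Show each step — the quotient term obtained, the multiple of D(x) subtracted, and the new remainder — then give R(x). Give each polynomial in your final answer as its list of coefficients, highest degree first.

R = [5]

Step 1: lead(6x⁸ − 14x⁷ + 6x⁶ − 29x⁴ − 5x³ − 21x² + 6x + 21) ÷ lead(D) = 6x⁸ ÷ 3x = 2x⁷. Subtract (2x⁷)·D = 6x⁸ + 4x⁷. Remainder: −18x⁷ + 6x⁶ − 29x⁴ − 5x³ − 21x² + 6x + 21.
Step 2: lead(−18x⁷ + 6x⁶ − 29x⁴ − 5x³ − 21x² + 6x + 21) ÷ lead(D) = −18x⁷ ÷ 3x = −6x⁶. Subtract (−6x⁶)·D = −18x⁷ − 12x⁶. Remainder: 18x⁶ − 29x⁴ − 5x³ − 21x² + 6x + 21.
Step 3: lead(18x⁶ − 29x⁴ − 5x³ − 21x² + 6x + 21) ÷ lead(D) = 18x⁶ ÷ 3x = 6x⁵. Subtract (6x⁵)·D = 18x⁶ + 12x⁵. Remainder: −12x⁵ − 29x⁴ − 5x³ − 21x² + 6x + 21.
Step 4: lead(−12x⁵ − 29x⁴ − 5x³ − 21x² + 6x + 21) ÷ lead(D) = −12x⁵ ÷ 3x = −4x⁴. Subtract (−4x⁴)·D = −12x⁵ − 8x⁴. Remainder: −21x⁴ − 5x³ − 21x² + 6x + 21.
Step 5: lead(−21x⁴ − 5x³ − 21x² + 6x + 21) ÷ lead(D) = −21x⁴ ÷ 3x = −7x³. Subtract (−7x³)·D = −21x⁴ − 14x³. Remainder: 9x³ − 21x² + 6x + 21.
Step 6: lead(9x³ − 21x² + 6x + 21) ÷ lead(D) = 9x³ ÷ 3x = 3x². Subtract (3x²)·D = 9x³ + 6x². Remainder: −27x² + 6x + 21.
Step 7: lead(−27x² + 6x + 21) ÷ lead(D) = −27x² ÷ 3x = −9x. Subtract (−9x)·D = −27x² − 18x. Remainder: 24x + 21.
Step 8: lead(24x + 21) ÷ lead(D) = 24x ÷ 3x = 8. Subtract (8)·D = 24x + 16. Remainder: 5.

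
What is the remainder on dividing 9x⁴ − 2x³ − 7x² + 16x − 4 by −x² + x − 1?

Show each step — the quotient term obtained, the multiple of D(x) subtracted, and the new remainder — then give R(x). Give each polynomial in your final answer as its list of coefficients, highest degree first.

Step 1: lead(9x⁴ − 2x³ − 7x² + 16x − 4) ÷ lead(D) = 9x⁴ ÷ −x² = −9x². Subtract (−9x²)·D = 9x⁴ − 9x³ + 9x². Remainder: 7x³ − 16x² + 16x − 4.
Step 2: lead(7x³ − 16x² + 16x − 4) ÷ lead(D) = 7x³ ÷ −x² = −7x. Subtract (−7x)·D = 7x³ − 7x² + 7x. Remainder: −9x² + 9x − 4.
Step 3: lead(−9x² + 9x − 4) ÷ lead(D) = −9x² ÷ −x² = 9. Subtract (9)·D = −9x² + 9x − 9. Remainder: 5.

R = [5]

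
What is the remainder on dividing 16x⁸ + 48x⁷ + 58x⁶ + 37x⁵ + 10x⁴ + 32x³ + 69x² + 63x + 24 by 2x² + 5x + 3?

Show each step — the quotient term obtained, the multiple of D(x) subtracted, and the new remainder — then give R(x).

R(x) = −3

Step 1: lead(16x⁸ + 48x⁷ + 58x⁶ + 37x⁵ + 10x⁴ + 32x³ + 69x² + 63x + 24) ÷ lead(D) = 16x⁸ ÷ 2x² = 8x⁶. Subtract (8x⁶)·D = 16x⁸ + 40x⁷ + 24x⁶. Remainder: 8x⁷ + 34x⁶ + 37x⁵ + 10x⁴ + 32x³ + 69x² + 63x + 24.
Step 2: lead(8x⁷ + 34x⁶ + 37x⁵ + 10x⁴ + 32x³ + 69x² + 63x + 24) ÷ lead(D) = 8x⁷ ÷ 2x² = 4x⁵. Subtract (4x⁵)·D = 8x⁷ + 20x⁶ + 12x⁵. Remainder: 14x⁶ + 25x⁵ + 10x⁴ + 32x³ + 69x² + 63x + 24.
Step 3: lead(14x⁶ + 25x⁵ + 10x⁴ + 32x³ + 69x² + 63x + 24) ÷ lead(D) = 14x⁶ ÷ 2x² = 7x⁴. Subtract (7x⁴)·D = 14x⁶ + 35x⁵ + 21x⁴. Remainder: −10x⁵ − 11x⁴ + 32x³ + 69x² + 63x + 24.
Step 4: lead(−10x⁵ − 11x⁴ + 32x³ + 69x² + 63x + 24) ÷ lead(D) = −10x⁵ ÷ 2x² = −5x³. Subtract (−5x³)·D = −10x⁵ − 25x⁴ − 15x³. Remainder: 14x⁴ + 47x³ + 69x² + 63x + 24.
Step 5: lead(14x⁴ + 47x³ + 69x² + 63x + 24) ÷ lead(D) = 14x⁴ ÷ 2x² = 7x². Subtract (7x²)·D = 14x⁴ + 35x³ + 21x². Remainder: 12x³ + 48x² + 63x + 24.
Step 6: lead(12x³ + 48x² + 63x + 24) ÷ lead(D) = 12x³ ÷ 2x² = 6x. Subtract (6x)·D = 12x³ + 30x² + 18x. Remainder: 18x² + 45x + 24.
Step 7: lead(18x² + 45x + 24) ÷ lead(D) = 18x² ÷ 2x² = 9. Subtract (9)·D = 18x² + 45x + 27. Remainder: −3.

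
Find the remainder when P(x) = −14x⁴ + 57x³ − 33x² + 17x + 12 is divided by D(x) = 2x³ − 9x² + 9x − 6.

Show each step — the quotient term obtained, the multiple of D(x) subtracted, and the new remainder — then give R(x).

R(x) = 3x² + 2x − 6

Step 1: lead(−14x⁴ + 57x³ − 33x² + 17x + 12) ÷ lead(D) = −14x⁴ ÷ 2x³ = −7x. Subtract (−7x)·D = −14x⁴ + 63x³ − 63x² + 42x. Remainder: −6x³ + 30x² − 25x + 12.
Step 2: lead(−6x³ + 30x² − 25x + 12) ÷ lead(D) = −6x³ ÷ 2x³ = −3. Subtract (−3)·D = −6x³ + 27x² − 27x + 18. Remainder: 3x² + 2x − 6.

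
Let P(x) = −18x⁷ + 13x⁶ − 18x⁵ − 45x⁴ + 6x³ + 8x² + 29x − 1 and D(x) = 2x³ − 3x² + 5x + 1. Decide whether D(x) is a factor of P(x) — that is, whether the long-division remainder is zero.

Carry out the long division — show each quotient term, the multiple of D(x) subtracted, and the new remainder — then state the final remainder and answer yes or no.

R(x) = −6, so D(x) is not a factor of P(x). no

Step 1: lead(−18x⁷ + 13x⁶ − 18x⁵ − 45x⁴ + 6x³ + 8x² + 29x − 1) ÷ lead(D) = −18x⁷ ÷ 2x³ = −9x⁴. Subtract (−9x⁴)·D = −18x⁷ + 27x⁶ − 45x⁵ − 9x⁴. Remainder: −14x⁶ + 27x⁵ − 36x⁴ + 6x³ + 8x² + 29x − 1.
Step 2: lead(−14x⁶ + 27x⁵ − 36x⁴ + 6x³ + 8x² + 29x − 1) ÷ lead(D) = −14x⁶ ÷ 2x³ = −7x³. Subtract (−7x³)·D = −14x⁶ + 21x⁵ − 35x⁴ − 7x³. Remainder: 6x⁵ − x⁴ + 13x³ + 8x² + 29x − 1.
Step 3: lead(6x⁵ − x⁴ + 13x³ + 8x² + 29x − 1) ÷ lead(D) = 6x⁵ ÷ 2x³ = 3x². Subtract (3x²)·D = 6x⁵ − 9x⁴ + 15x³ + 3x². Remainder: 8x⁴ − 2x³ + 5x² + 29x − 1.
Step 4: lead(8x⁴ − 2x³ + 5x² + 29x − 1) ÷ lead(D) = 8x⁴ ÷ 2x³ = 4x. Subtract (4x)·D = 8x⁴ − 12x³ + 20x² + 4x. Remainder: 10x³ − 15x² + 25x − 1.
Step 5: lead(10x³ − 15x² + 25x − 1) ÷ lead(D) = 10x³ ÷ 2x³ = 5. Subtract (5)·D = 10x³ − 15x² + 25x + 5. Remainder: −6.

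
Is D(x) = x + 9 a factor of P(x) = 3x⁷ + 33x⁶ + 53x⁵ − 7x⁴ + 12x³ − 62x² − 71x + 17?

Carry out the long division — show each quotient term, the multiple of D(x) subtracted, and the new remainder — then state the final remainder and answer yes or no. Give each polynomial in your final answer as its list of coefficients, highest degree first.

R = [8], so D(x) is not a factor of P(x). no

Step 1: lead(3x⁷ + 33x⁶ + 53x⁵ − 7x⁴ + 12x³ − 62x² − 71x + 17) ÷ lead(D) = 3x⁷ ÷ x = 3x⁶. Subtract (3x⁶)·D = 3x⁷ + 27x⁶. Remainder: 6x⁶ + 53x⁵ − 7x⁴ + 12x³ − 62x² − 71x + 17.
Step 2: lead(6x⁶ + 53x⁵ − 7x⁴ + 12x³ − 62x² − 71x + 17) ÷ lead(D) = 6x⁶ ÷ x = 6x⁵. Subtract (6x⁵)·D = 6x⁶ + 54x⁵. Remainder: −x⁵ − 7x⁴ + 12x³ − 62x² − 71x + 17.
Step 3: lead(−x⁵ − 7x⁴ + 12x³ − 62x² − 71x + 17) ÷ lead(D) = −x⁵ ÷ x = −x⁴. Subtract (−x⁴)·D = −x⁵ − 9x⁴. Remainder: 2x⁴ + 12x³ − 62x² − 71x + 17.
Step 4: lead(2x⁴ + 12x³ − 62x² − 71x + 17) ÷ lead(D) = 2x⁴ ÷ x = 2x³. Subtract (2x³)·D = 2x⁴ + 18x³. Remainder: −6x³ − 62x² − 71x + 17.
Step 5: lead(−6x³ − 62x² − 71x + 17) ÷ lead(D) = −6x³ ÷ x = −6x². Subtract (−6x²)·D = −6x³ − 54x². Remainder: −8x² − 71x + 17.
Step 6: lead(−8x² − 71x + 17) ÷ lead(D) = −8x² ÷ x = −8x. Subtract (−8x)·D = −8x² − 72x. Remainder: x + 17.
Step 7: lead(x + 17) ÷ lead(D) = x ÷ x = 1. Subtract (1)·D = x + 9. Remainder: 8.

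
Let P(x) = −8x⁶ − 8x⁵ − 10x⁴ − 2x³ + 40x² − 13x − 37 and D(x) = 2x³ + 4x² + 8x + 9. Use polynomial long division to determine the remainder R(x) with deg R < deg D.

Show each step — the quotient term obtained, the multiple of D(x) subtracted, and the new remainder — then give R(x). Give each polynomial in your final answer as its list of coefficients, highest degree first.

Step 1: lead(−8x⁶ − 8x⁵ − 10x⁴ − 2x³ + 40x² − 13x − 37) ÷ lead(D) = −8x⁶ ÷ 2x³ = −4x³. Subtract (−4x³)·D = −8x⁶ − 16x⁵ − 32x⁴ − 36x³. Remainder: 8x⁵ + 22x⁴ + 34x³ + 40x² − 13x − 37.
Step 2: lead(8x⁵ + 22x⁴ + 34x³ + 40x² − 13x − 37) ÷ lead(D) = 8x⁵ ÷ 2x³ = 4x². Subtract (4x²)·D = 8x⁵ + 16x⁴ + 32x³ + 36x². Remainder: 6x⁴ + 2x³ + 4x² − 13x − 37.
Step 3: lead(6x⁴ + 2x³ + 4x² − 13x − 37) ÷ lead(D) = 6x⁴ ÷ 2x³ = 3x. Subtract (3x)·D = 6x⁴ + 12x³ + 24x² + 27x. Remainder: −10x³ − 20x² − 40x − 37.
Step 4: lead(−10x³ − 20x² − 40x − 37) ÷ lead(D) = −10x³ ÷ 2x³ = −5. Subtract (−5)·D = −10x³ − 20x² − 40x − 45. Remainder: 8.

R = [8]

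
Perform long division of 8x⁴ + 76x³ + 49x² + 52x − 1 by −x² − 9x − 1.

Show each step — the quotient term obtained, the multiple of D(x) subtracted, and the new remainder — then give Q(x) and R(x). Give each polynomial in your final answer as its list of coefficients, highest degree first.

Step 1: lead(8x⁴ + 76x³ + 49x² + 52x − 1) ÷ lead(D) = 8x⁴ ÷ −x² = −8x². Subtract (−8x²)·D = 8x⁴ + 72x³ + 8x². Remainder: 4x³ + 41x² + 52x − 1.
Step 2: lead(4x³ + 41x² + 52x − 1) ÷ lead(D) = 4x³ ÷ −x² = −4x. Subtract (−4x)·D = 4x³ + 36x² + 4x. Remainder: 5x² + 48x − 1.
Step 3: lead(5x² + 48x − 1) ÷ lead(D) = 5x² ÷ −x² = −5. Subtract (−5)·D = 5x² + 45x + 5. Remainder: 3x − 6.

Q = [-8, -4, -5]; R = [3, -6]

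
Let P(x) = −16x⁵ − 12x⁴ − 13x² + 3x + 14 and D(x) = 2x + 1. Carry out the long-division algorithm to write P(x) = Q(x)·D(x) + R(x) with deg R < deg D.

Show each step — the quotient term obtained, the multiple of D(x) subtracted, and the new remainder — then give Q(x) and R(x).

Step 1: lead(−16x⁵ − 12x⁴ − 13x² + 3x + 14) ÷ lead(D) = −16x⁵ ÷ 2x = −8x⁴. Subtract (−8x⁴)·D = −16x⁵ − 8x⁴. Remainder: −4x⁴ − 13x² + 3x + 14.
Step 2: lead(−4x⁴ − 13x² + 3x + 14) ÷ lead(D) = −4x⁴ ÷ 2x = −2x³. Subtract (−2x³)·D = −4x⁴ − 2x³. Remainder: 2x³ − 13x² + 3x + 14.
Step 3: lead(2x³ − 13x² + 3x + 14) ÷ lead(D) = 2x³ ÷ 2x = x². Subtract (x²)·D = 2x³ + x². Remainder: −14x² + 3x + 14.
Step 4: lead(−14x² + 3x + 14) ÷ lead(D) = −14x² ÷ 2x = −7x. Subtract (−7x)·D = −14x² − 7x. Remainder: 10x + 14.
Step 5: lead(10x + 14) ÷ lead(D) = 10x ÷ 2x = 5. Subtract (5)·D = 10x + 5. Remainder: 9.

Q(x) = −8x⁴ − 2x³ + x² − 7x + 5; R(x) = 9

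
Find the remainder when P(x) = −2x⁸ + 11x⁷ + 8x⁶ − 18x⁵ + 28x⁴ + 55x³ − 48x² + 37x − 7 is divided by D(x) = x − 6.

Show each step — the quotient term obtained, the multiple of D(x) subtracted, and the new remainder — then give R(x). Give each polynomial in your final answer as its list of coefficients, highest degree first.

Step 1: lead(−2x⁸ + 11x⁷ + 8x⁶ − 18x⁵ + 28x⁴ + 55x³ − 48x² + 37x − 7) ÷ lead(D) = −2x⁸ ÷ x = −2x⁷. Subtract (−2x⁷)·D = −2x⁸ + 12x⁷. Remainder: −x⁷ + 8x⁶ − 18x⁵ + 28x⁴ + 55x³ − 48x² + 37x − 7.
Step 2: lead(−x⁷ + 8x⁶ − 18x⁵ + 28x⁴ + 55x³ − 48x² + 37x − 7) ÷ lead(D) = −x⁷ ÷ x = −x⁶. Subtract (−x⁶)·D = −x⁷ + 6x⁶. Remainder: 2x⁶ − 18x⁵ + 28x⁴ + 55x³ − 48x² + 37x − 7.
Step 3: lead(2x⁶ − 18x⁵ + 28x⁴ + 55x³ − 48x² + 37x − 7) ÷ lead(D) = 2x⁶ ÷ x = 2x⁵. Subtract (2x⁵)·D = 2x⁶ − 12x⁵. Remainder: −6x⁵ + 28x⁴ + 55x³ − 48x² + 37x − 7.
Step 4: lead(−6x⁵ + 28x⁴ + 55x³ − 48x² + 37x − 7) ÷ lead(D) = −6x⁵ ÷ x = −6x⁴. Subtract (−6x⁴)·D = −6x⁵ + 36x⁴. Remainder: −8x⁴ + 55x³ − 48x² + 37x − 7.
Step 5: lead(−8x⁴ + 55x³ − 48x² + 37x − 7) ÷ lead(D) = −8x⁴ ÷ x = −8x³. Subtract (−8x³)·D = −8x⁴ + 48x³. Remainder: 7x³ − 48x² + 37x − 7.
Step 6: lead(7x³ − 48x² + 37x − 7) ÷ lead(D) = 7x³ ÷ x = 7x². Subtract (7x²)·D = 7x³ − 42x². Remainder: −6x² + 37x − 7.
Step 7: lead(−6x² + 37x − 7) ÷ lead(D) = −6x² ÷ x = −6x. Subtract (−6x)·D = −6x² + 36x. Remainder: x − 7.
Step 8: lead(x − 7) ÷ lead(D) = x ÷ x = 1. Subtract (1)·D = x − 6. Remainder: −1.

R = [-1]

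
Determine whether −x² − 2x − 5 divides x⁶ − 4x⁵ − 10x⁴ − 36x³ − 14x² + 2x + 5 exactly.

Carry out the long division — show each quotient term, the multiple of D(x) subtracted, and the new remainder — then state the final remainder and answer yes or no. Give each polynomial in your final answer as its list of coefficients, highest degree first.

R = [0], so D(x) is a factor of P(x). yes

Step 1: lead(x⁶ − 4x⁵ − 10x⁴ − 36x³ − 14x² + 2x + 5) ÷ lead(D) = x⁶ ÷ −x² = −x⁴. Subtract (−x⁴)·D = x⁶ + 2x⁵ + 5x⁴. Remainder: −6x⁵ − 15x⁴ − 36x³ − 14x² + 2x + 5.
Step 2: lead(−6x⁵ − 15x⁴ − 36x³ − 14x² + 2x + 5) ÷ lead(D) = −6x⁵ ÷ −x² = 6x³. Subtract (6x³)·D = −6x⁵ − 12x⁴ − 30x³. Remainder: −3x⁴ − 6x³ − 14x² + 2x + 5.
Step 3: lead(−3x⁴ − 6x³ − 14x² + 2x + 5) ÷ lead(D) = −3x⁴ ÷ −x² = 3x². Subtract (3x²)·D = −3x⁴ − 6x³ − 15x². Remainder: x² + 2x + 5.
Step 4: lead(x² + 2x + 5) ÷ lead(D) = x² ÷ −x² = −1. Subtract (−1)·D = x² + 2x + 5. Remainder: 0.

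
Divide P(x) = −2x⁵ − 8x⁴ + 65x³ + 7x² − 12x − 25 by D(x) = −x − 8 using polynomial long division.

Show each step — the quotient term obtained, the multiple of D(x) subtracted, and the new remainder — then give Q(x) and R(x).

Q(x) = 2x⁴ − 8x³ − x² + x + 4; R(x) = 7

Step 1: lead(−2x⁵ − 8x⁴ + 65x³ + 7x² − 12x − 25) ÷ lead(D) = −2x⁵ ÷ −x = 2x⁴. Subtract (2x⁴)·D = −2x⁵ − 16x⁴. Remainder: 8x⁴ + 65x³ + 7x² − 12x − 25.
Step 2: lead(8x⁴ + 65x³ + 7x² − 12x − 25) ÷ lead(D) = 8x⁴ ÷ −x = −8x³. Subtract (−8x³)·D = 8x⁴ + 64x³. Remainder: x³ + 7x² − 12x − 25.
Step 3: lead(x³ + 7x² − 12x − 25) ÷ lead(D) = x³ ÷ −x = −x². Subtract (−x²)·D = x³ + 8x². Remainder: −x² − 12x − 25.
Step 4: lead(−x² − 12x − 25) ÷ lead(D) = −x² ÷ −x = x. Subtract (x)·D = −x² − 8x. Remainder: −4x − 25.
Step 5: lead(−4x − 25) ÷ lead(D) = −4x ÷ −x = 4. Subtract (4)·D = −4x − 32. Remainder: 7.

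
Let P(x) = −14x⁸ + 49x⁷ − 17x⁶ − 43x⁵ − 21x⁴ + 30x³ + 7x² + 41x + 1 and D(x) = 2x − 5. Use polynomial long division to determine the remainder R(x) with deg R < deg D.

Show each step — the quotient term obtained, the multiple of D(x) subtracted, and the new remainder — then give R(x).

Step 1: lead(−14x⁸ + 49x⁷ − 17x⁶ − 43x⁵ − 21x⁴ + 30x³ + 7x² + 41x + 1) ÷ lead(D) = −14x⁸ ÷ 2x = −7x⁷. Subtract (−7x⁷)·D = −14x⁸ + 35x⁷. Remainder: 14x⁷ − 17x⁶ − 43x⁵ − 21x⁴ + 30x³ + 7x² + 41x + 1.
Step 2: lead(14x⁷ − 17x⁶ − 43x⁵ − 21x⁴ + 30x³ + 7x² + 41x + 1) ÷ lead(D) = 14x⁷ ÷ 2x = 7x⁶. Subtract (7x⁶)·D = 14x⁷ − 35x⁶. Remainder: 18x⁶ − 43x⁵ − 21x⁴ + 30x³ + 7x² + 41x + 1.
Step 3: lead(18x⁶ − 43x⁵ − 21x⁴ + 30x³ + 7x² + 41x + 1) ÷ lead(D) = 18x⁶ ÷ 2x = 9x⁵. Subtract (9x⁵)·D = 18x⁶ − 45x⁵. Remainder: 2x⁵ − 21x⁴ + 30x³ + 7x² + 41x + 1.
Step 4: lead(2x⁵ − 21x⁴ + 30x³ + 7x² + 41x + 1) ÷ lead(D) = 2x⁵ ÷ 2x = x⁴. Subtract (x⁴)·D = 2x⁵ − 5x⁴. Remainder: −16x⁴ + 30x³ + 7x² + 41x + 1.
Step 5: lead(−16x⁴ + 30x³ + 7x² + 41x + 1) ÷ lead(D) = −16x⁴ ÷ 2x = −8x³. Subtract (−8x³)·D = −16x⁴ + 40x³. Remainder: −10x³ + 7x² + 41x + 1.
Step 6: lead(−10x³ + 7x² + 41x + 1) ÷ lead(D) = −10x³ ÷ 2x = −5x². Subtract (−5x²)·D = −10x³ + 25x². Remainder: −18x² + 41x + 1.
Step 7: lead(−18x² + 41x + 1) ÷ lead(D) = −18x² ÷ 2x = −9x. Subtract (−9x)·D = −18x² + 45x. Remainder: −4x + 1.
Step 8: lead(−4x + 1) ÷ lead(D) = −4x ÷ 2x = −2. Subtract (−2)·D = −4x + 10. Remainder: −9.

R(x) = −9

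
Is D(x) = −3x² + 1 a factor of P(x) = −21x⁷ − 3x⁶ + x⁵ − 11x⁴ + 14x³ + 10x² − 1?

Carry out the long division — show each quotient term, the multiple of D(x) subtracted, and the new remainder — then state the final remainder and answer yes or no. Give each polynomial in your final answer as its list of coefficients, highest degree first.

Step 1: lead(−21x⁷ − 3x⁶ + x⁵ − 11x⁴ + 14x³ + 10x² − 1) ÷ lead(D) = −21x⁷ ÷ −3x² = 7x⁵. Subtract (7x⁵)·D = −21x⁷ + 7x⁵. Remainder: −3x⁶ − 6x⁵ − 11x⁴ + 14x³ + 10x² − 1.
Step 2: lead(−3x⁶ − 6x⁵ − 11x⁴ + 14x³ + 10x² − 1) ÷ lead(D) = −3x⁶ ÷ −3x² = x⁴. Subtract (x⁴)·D = −3x⁶ + x⁴. Remainder: −6x⁵ − 12x⁴ + 14x³ + 10x² − 1.
Step 3: lead(−6x⁵ − 12x⁴ + 14x³ + 10x² − 1) ÷ lead(D) = −6x⁵ ÷ −3x² = 2x³. Subtract (2x³)·D = −6x⁵ + 2x³. Remainder: −12x⁴ + 12x³ + 10x² − 1.
Step 4: lead(−12x⁴ + 12x³ + 10x² − 1) ÷ lead(D) = −12x⁴ ÷ −3x² = 4x². Subtract (4x²)·D = −12x⁴ + 4x². Remainder: 12x³ + 6x² − 1.
Step 5: lead(12x³ + 6x² − 1) ÷ lead(D) = 12x³ ÷ −3x² = −4x. Subtract (−4x)·D = 12x³ − 4x. Remainder: 6x² + 4x − 1.
Step 6: lead(6x² + 4x − 1) ÷ lead(D) = 6x² ÷ −3x² = −2. Subtract (−2)·D = 6x² − 2. Remainder: 4x + 1.

R = [4, 1], so D(x) is not a factor of P(x). no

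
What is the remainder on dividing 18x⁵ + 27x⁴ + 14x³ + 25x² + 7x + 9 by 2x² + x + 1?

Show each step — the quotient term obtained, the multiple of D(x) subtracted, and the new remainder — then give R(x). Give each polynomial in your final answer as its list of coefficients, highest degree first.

Step 1: lead(18x⁵ + 27x⁴ + 14x³ + 25x² + 7x + 9) ÷ lead(D) = 18x⁵ ÷ 2x² = 9x³. Subtract (9x³)·D = 18x⁵ + 9x⁴ + 9x³. Remainder: 18x⁴ + 5x³ + 25x² + 7x + 9.
Step 2: lead(18x⁴ + 5x³ + 25x² + 7x + 9) ÷ lead(D) = 18x⁴ ÷ 2x² = 9x². Subtract (9x²)·D = 18x⁴ + 9x³ + 9x². Remainder: −4x³ + 16x² + 7x + 9.
Step 3: lead(−4x³ + 16x² + 7x + 9) ÷ lead(D) = −4x³ ÷ 2x² = −2x. Subtract (−2x)·D = −4x³ − 2x² − 2x. Remainder: 18x² + 9x + 9.
Step 4: lead(18x² + 9x + 9) ÷ lead(D) = 18x² ÷ 2x² = 9. Subtract (9)·D = 18x² + 9x + 9. Remainder: 0.

R = [0]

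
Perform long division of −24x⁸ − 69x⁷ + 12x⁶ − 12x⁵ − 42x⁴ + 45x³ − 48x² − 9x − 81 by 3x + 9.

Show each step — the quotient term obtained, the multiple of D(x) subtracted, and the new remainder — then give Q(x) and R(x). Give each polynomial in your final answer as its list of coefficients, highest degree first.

Step 1: lead(−24x⁸ − 69x⁷ + 12x⁶ − 12x⁵ − 42x⁴ + 45x³ − 48x² − 9x − 81) ÷ lead(D) = −24x⁸ ÷ 3x = −8x⁷. Subtract (−8x⁷)·D = −24x⁸ − 72x⁷. Remainder: 3x⁷ + 12x⁶ − 12x⁵ − 42x⁴ + 45x³ − 48x² − 9x − 81.
Step 2: lead(3x⁷ + 12x⁶ − 12x⁵ − 42x⁴ + 45x³ − 48x² − 9x − 81) ÷ lead(D) = 3x⁷ ÷ 3x = x⁶. Subtract (x⁶)·D = 3x⁷ + 9x⁶. Remainder: 3x⁶ − 12x⁵ − 42x⁴ + 45x³ − 48x² − 9x − 81.
Step 3: lead(3x⁶ − 12x⁵ − 42x⁴ + 45x³ − 48x² − 9x − 81) ÷ lead(D) = 3x⁶ ÷ 3x = x⁵. Subtract (x⁵)·D = 3x⁶ + 9x⁵. Remainder: −21x⁵ − 42x⁴ + 45x³ − 48x² − 9x − 81.
Step 4: lead(−21x⁵ − 42x⁴ + 45x³ − 48x² − 9x − 81) ÷ lead(D) = −21x⁵ ÷ 3x = −7x⁴. Subtract (−7x⁴)·D = −21x⁵ − 63x⁴. Remainder: 21x⁴ + 45x³ − 48x² − 9x − 81.
Step 5: lead(21x⁴ + 45x³ − 48x² − 9x − 81) ÷ lead(D) = 21x⁴ ÷ 3x = 7x³. Subtract (7x³)·D = 21x⁴ + 63x³. Remainder: −18x³ − 48x² − 9x − 81.
Step 6: lead(−18x³ − 48x² − 9x − 81) ÷ lead(D) = −18x³ ÷ 3x = −6x². Subtract (−6x²)·D = −18x³ − 54x². Remainder: 6x² − 9x − 81.
Step 7: lead(6x² − 9x − 81) ÷ lead(D) = 6x² ÷ 3x = 2x. Subtract (2x)·D = 6x² + 18x. Remainder: −27x − 81.
Step 8: lead(−27x − 81) ÷ lead(D) = −27x ÷ 3x = −9. Subtract (−9)·D = −27x − 81. Remainder: 0.

Q = [-8, 1, 1, -7, 7, -6, 2, -9]; R = [0]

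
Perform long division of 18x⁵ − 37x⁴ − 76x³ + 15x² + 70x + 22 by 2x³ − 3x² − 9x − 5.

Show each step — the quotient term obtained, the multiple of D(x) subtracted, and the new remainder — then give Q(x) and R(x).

Q(x) = 9x² − 5x − 5; R(x) = −3

Step 1: lead(18x⁵ − 37x⁴ − 76x³ + 15x² + 70x + 22) ÷ lead(D) = 18x⁵ ÷ 2x³ = 9x². Subtract (9x²)·D = 18x⁵ − 27x⁴ − 81x³ − 45x². Remainder: −10x⁴ + 5x³ + 60x² + 70x + 22.
Step 2: lead(−10x⁴ + 5x³ + 60x² + 70x + 22) ÷ lead(D) = −10x⁴ ÷ 2x³ = −5x. Subtract (−5x)·D = −10x⁴ + 15x³ + 45x² + 25x. Remainder: −10x³ + 15x² + 45x + 22.
Step 3: lead(−10x³ + 15x² + 45x + 22) ÷ lead(D) = −10x³ ÷ 2x³ = −5. Subtract (−5)·D = −10x³ + 15x² + 45x + 25. Remainder: −3.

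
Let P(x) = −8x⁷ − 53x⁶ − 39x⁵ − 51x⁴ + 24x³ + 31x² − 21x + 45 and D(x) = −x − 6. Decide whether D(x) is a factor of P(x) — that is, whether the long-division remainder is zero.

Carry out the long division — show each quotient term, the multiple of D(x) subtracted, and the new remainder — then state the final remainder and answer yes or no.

Step 1: lead(−8x⁷ − 53x⁶ − 39x⁵ − 51x⁴ + 24x³ + 31x² − 21x + 45) ÷ lead(D) = −8x⁷ ÷ −x = 8x⁶. Subtract (8x⁶)·D = −8x⁷ − 48x⁶. Remainder: −5x⁶ − 39x⁵ − 51x⁴ + 24x³ + 31x² − 21x + 45.
Step 2: lead(−5x⁶ − 39x⁵ − 51x⁴ + 24x³ + 31x² − 21x + 45) ÷ lead(D) = −5x⁶ ÷ −x = 5x⁵. Subtract (5x⁵)·D = −5x⁶ − 30x⁵. Remainder: −9x⁵ − 51x⁴ + 24x³ + 31x² − 21x + 45.
Step 3: lead(−9x⁵ − 51x⁴ + 24x³ + 31x² − 21x + 45) ÷ lead(D) = −9x⁵ ÷ −x = 9x⁴. Subtract (9x⁴)·D = −9x⁵ − 54x⁴. Remainder: 3x⁴ + 24x³ + 31x² − 21x + 45.
Step 4: lead(3x⁴ + 24x³ + 31x² − 21x + 45) ÷ lead(D) = 3x⁴ ÷ −x = −3x³. Subtract (−3x³)·D = 3x⁴ + 18x³. Remainder: 6x³ + 31x² − 21x + 45.
Step 5: lead(6x³ + 31x² − 21x + 45) ÷ lead(D) = 6x³ ÷ −x = −6x². Subtract (−6x²)·D = 6x³ + 36x². Remainder: −5x² − 21x + 45.
Step 6: lead(−5x² − 21x + 45) ÷ lead(D) = −5x² ÷ −x = 5x. Subtract (5x)·D = −5x² − 30x. Remainder: 9x + 45.
Step 7: lead(9x + 45) ÷ lead(D) = 9x ÷ −x = −9. Subtract (−9)·D = 9x + 54. Remainder: −9.

R(x) = −9, so D(x) is not a factor of P(x). no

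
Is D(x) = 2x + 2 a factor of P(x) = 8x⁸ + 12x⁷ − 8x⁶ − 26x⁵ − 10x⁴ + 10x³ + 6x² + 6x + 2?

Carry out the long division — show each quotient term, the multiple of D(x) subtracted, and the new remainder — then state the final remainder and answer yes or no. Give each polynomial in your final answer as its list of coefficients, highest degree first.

R = [-4], so D(x) is not a factor of P(x). no

Step 1: lead(8x⁸ + 12x⁷ − 8x⁶ − 26x⁵ − 10x⁴ + 10x³ + 6x² + 6x + 2) ÷ lead(D) = 8x⁸ ÷ 2x = 4x⁷. Subtract (4x⁷)·D = 8x⁸ + 8x⁷. Remainder: 4x⁷ − 8x⁶ − 26x⁵ − 10x⁴ + 10x³ + 6x² + 6x + 2.
Step 2: lead(4x⁷ − 8x⁶ − 26x⁵ − 10x⁴ + 10x³ + 6x² + 6x + 2) ÷ lead(D) = 4x⁷ ÷ 2x = 2x⁶. Subtract (2x⁶)·D = 4x⁷ + 4x⁶. Remainder: −12x⁶ − 26x⁵ − 10x⁴ + 10x³ + 6x² + 6x + 2.
Step 3: lead(−12x⁶ − 26x⁵ − 10x⁴ + 10x³ + 6x² + 6x + 2) ÷ lead(D) = −12x⁶ ÷ 2x = −6x⁵. Subtract (−6x⁵)·D = −12x⁶ − 12x⁵. Remainder: −14x⁵ − 10x⁴ + 10x³ + 6x² + 6x + 2.
Step 4: lead(−14x⁵ − 10x⁴ + 10x³ + 6x² + 6x + 2) ÷ lead(D) = −14x⁵ ÷ 2x = −7x⁴. Subtract (−7x⁴)·D = −14x⁵ − 14x⁴. Remainder: 4x⁴ + 10x³ + 6x² + 6x + 2.
Step 5: lead(4x⁴ + 10x³ + 6x² + 6x + 2) ÷ lead(D) = 4x⁴ ÷ 2x = 2x³. Subtract (2x³)·D = 4x⁴ + 4x³. Remainder: 6x³ + 6x² + 6x + 2.
Step 6: lead(6x³ + 6x² + 6x + 2) ÷ lead(D) = 6x³ ÷ 2x = 3x². Subtract (3x²)·D = 6x³ + 6x². Remainder: 6x + 2.
Step 7: lead(6x + 2) ÷ lead(D) = 6x ÷ 2x = 3. Subtract (3)·D = 6x + 6. Remainder: −4.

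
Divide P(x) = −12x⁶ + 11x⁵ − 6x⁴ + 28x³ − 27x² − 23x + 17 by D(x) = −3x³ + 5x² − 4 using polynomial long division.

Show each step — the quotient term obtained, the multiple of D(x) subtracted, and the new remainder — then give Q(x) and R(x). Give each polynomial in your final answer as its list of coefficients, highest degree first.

Q = [4, 3, 7, -3]; R = [5, 5]

Step 1: lead(−12x⁶ + 11x⁵ − 6x⁴ + 28x³ − 27x² − 23x + 17) ÷ lead(D) = −12x⁶ ÷ −3x³ = 4x³. Subtract (4x³)·D = −12x⁶ + 20x⁵ − 16x³. Remainder: −9x⁵ − 6x⁴ + 44x³ − 27x² − 23x + 17.
Step 2: lead(−9x⁵ − 6x⁴ + 44x³ − 27x² − 23x + 17) ÷ lead(D) = −9x⁵ ÷ −3x³ = 3x². Subtract (3x²)·D = −9x⁵ + 15x⁴ − 12x². Remainder: −21x⁴ + 44x³ − 15x² − 23x + 17.
Step 3: lead(−21x⁴ + 44x³ − 15x² − 23x + 17) ÷ lead(D) = −21x⁴ ÷ −3x³ = 7x. Subtract (7x)·D = −21x⁴ + 35x³ − 28x. Remainder: 9x³ − 15x² + 5x + 17.
Step 4: lead(9x³ − 15x² + 5x + 17) ÷ lead(D) = 9x³ ÷ −3x³ = −3. Subtract (−3)·D = 9x³ − 15x² + 12. Remainder: 5x + 5.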